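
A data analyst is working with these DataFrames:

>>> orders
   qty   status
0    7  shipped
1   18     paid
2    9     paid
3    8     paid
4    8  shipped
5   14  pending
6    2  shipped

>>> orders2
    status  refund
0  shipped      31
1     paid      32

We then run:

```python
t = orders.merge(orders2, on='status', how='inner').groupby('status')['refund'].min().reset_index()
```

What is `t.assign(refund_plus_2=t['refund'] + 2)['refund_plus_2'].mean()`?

33.5

merge on 'status' (how='inner') → 6 rows:
   qty   status  refund
0    7  shipped      31
1   18     paid      32
2    9     paid      32
3    8     paid      32
4    8  shipped      31
5    2  shipped      31
group by status, min of refund:
status
paid       32
shipped    31
Name: refund, dtype: int64
reset_index():
    status  refund
0     paid      32
1  shipped      31
add column refund_plus_2 = t['refund'] + 2:
    status  refund  refund_plus_2
0     paid      32             34
1  shipped      31             33
Reading off the mean of column 'refund_plus_2', we get 33.5.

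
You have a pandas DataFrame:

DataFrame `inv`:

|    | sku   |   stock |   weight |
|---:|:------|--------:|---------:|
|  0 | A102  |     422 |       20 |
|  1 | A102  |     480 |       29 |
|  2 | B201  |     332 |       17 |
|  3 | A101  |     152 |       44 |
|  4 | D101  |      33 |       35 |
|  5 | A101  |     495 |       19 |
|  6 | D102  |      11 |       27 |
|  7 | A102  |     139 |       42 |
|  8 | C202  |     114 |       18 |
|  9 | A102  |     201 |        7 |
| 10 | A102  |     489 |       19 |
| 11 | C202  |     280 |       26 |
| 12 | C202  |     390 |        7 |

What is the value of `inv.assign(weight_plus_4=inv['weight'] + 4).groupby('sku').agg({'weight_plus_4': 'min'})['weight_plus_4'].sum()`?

136

add column weight_plus_4 = inv['weight'] + 4:
     sku  stock  weight  weight_plus_4
0   A102    422      20             24
1   A102    480      29             33
2   B201    332      17             21
3   A101    152      44             48
4   D101     33      35             39
5   A101    495      19             23
6   D102     11      27             31
7   A102    139      42             46
8   C202    114      18             22
9   A102    201       7             11
10  A102    489      19             23
11  C202    280      26             30
12  C202    390       7             11
group by sku, min of weight_plus_4:
      weight_plus_4
sku                
A101             23
A102             11
B201             21
C202             11
D101             39
D102             31
So sum() = 136.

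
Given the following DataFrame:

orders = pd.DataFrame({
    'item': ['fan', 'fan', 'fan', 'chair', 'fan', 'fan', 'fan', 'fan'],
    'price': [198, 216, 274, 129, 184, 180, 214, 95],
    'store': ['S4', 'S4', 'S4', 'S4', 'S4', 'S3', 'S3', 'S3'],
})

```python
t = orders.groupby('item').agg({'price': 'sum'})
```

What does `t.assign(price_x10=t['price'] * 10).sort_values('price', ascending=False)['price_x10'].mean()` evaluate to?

group by item, sum of price:
       price
item        
chair    129
fan     1361
add column price_x10 = t['price'] * 10:
       price  price_x10
item                   
chair    129       1290
fan     1361      13610
sort by price descending:
       price  price_x10
item                   
fan     1361      13610
chair    129       1290
Reading off the mean of column 'price_x10', we get 7450.0.

7450.0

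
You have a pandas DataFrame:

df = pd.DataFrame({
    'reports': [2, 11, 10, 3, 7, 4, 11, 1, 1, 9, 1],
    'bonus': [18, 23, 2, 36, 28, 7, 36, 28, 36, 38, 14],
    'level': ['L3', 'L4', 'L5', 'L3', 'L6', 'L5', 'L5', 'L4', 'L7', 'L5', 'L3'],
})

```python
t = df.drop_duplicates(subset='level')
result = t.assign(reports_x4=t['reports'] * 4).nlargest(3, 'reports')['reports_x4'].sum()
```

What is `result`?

drop duplicate level (keep=first):
   reports  bonus level
0        2     18    L3
1       11     23    L4
2       10      2    L5
4        7     28    L6
8        1     36    L7
add column reports_x4 = t['reports'] * 4:
   reports  bonus level  reports_x4
0        2     18    L3           8
1       11     23    L4          44
2       10      2    L5          40
4        7     28    L6          28
8        1     36    L7           4
take 3 rows with largest reports:
   reports  bonus level  reports_x4
1       11     23    L4          44
2       10      2    L5          40
4        7     28    L6          28
Then the sum of column 'reports_x4': 112

112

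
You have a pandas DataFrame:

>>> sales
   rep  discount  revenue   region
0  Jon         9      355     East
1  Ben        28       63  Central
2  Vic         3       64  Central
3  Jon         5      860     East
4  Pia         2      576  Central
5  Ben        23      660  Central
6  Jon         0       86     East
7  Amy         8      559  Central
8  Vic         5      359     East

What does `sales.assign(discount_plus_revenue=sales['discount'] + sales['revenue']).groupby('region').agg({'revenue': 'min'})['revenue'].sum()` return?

149

add column discount_plus_revenue = sales['discount'] + sales['revenue']:
   rep  discount  revenue   region  discount_plus_revenue
0  Jon         9      355     East                    364
1  Ben        28       63  Central                     91
2  Vic         3       64  Central                     67
3  Jon         5      860     East                    865
4  Pia         2      576  Central                    578
5  Ben        23      660  Central                    683
6  Jon         0       86     East                     86
7  Amy         8      559  Central                    567
8  Vic         5      359     East                    364
group by region, min of revenue:
         revenue
region          
Central       63
East          86
Then the sum of column 'revenue': 149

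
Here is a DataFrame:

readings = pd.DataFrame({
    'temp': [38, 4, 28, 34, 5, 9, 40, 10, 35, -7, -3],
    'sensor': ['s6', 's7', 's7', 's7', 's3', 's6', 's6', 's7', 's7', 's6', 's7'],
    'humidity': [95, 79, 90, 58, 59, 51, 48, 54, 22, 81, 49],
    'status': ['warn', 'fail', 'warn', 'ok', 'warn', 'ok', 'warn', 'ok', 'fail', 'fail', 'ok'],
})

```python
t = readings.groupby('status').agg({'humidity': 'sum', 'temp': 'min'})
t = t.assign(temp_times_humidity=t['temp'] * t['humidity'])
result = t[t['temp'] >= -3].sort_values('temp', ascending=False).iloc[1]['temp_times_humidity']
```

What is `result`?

group by status: sum(humidity), min(temp):
        humidity  temp
status                
fail         182    -7
ok           212    -3
warn         292     5
add column temp_times_humidity = t['temp'] * t['humidity']:
        humidity  temp  temp_times_humidity
status                                     
fail         182    -7                -1274
ok           212    -3                 -636
warn         292     5                 1460
filter rows where temp >= -3:
        humidity  temp  temp_times_humidity
status                                     
ok           212    -3                 -636
warn         292     5                 1460
sort by temp descending:
        humidity  temp  temp_times_humidity
status                                     
warn         292     5                 1460
ok           212    -3                 -636
value at position 1, column 'temp_times_humidity' → -636

-636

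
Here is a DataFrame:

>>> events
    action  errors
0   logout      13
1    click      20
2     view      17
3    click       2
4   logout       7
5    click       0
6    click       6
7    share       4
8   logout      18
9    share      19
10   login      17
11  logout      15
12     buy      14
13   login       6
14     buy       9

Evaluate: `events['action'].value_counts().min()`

1

value_counts of action:
action
logout    4
click     4
share     2
login     2
buy       2
view      1
Name: count, dtype: int64
Taking the min of the resulting series gives 1.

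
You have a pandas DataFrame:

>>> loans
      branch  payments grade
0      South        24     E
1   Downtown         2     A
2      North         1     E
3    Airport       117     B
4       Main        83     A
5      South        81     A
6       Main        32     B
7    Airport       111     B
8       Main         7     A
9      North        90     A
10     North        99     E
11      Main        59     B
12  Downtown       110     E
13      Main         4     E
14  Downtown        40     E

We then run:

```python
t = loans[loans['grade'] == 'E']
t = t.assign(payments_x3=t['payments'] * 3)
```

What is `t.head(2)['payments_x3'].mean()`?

37.5

filter rows where grade == 'E':
      branch  payments grade
0      South        24     E
2      North         1     E
10     North        99     E
12  Downtown       110     E
13      Main         4     E
14  Downtown        40     E
add column payments_x3 = t['payments'] * 3:
      branch  payments grade  payments_x3
0      South        24     E           72
2      North         1     E            3
10     North        99     E          297
12  Downtown       110     E          330
13      Main         4     E           12
14  Downtown        40     E          120
take first 2 rows:
  branch  payments grade  payments_x3
0  South        24     E           72
2  North         1     E            3
mean of column 'payments_x3' → 37.5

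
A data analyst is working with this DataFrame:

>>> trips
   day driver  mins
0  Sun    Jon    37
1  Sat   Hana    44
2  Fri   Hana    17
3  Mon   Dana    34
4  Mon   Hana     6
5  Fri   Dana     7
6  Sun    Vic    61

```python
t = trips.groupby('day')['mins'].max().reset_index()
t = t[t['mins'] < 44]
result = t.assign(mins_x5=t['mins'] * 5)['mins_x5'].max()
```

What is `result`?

group by day, max of mins:
day
Fri    17
Mon    34
Sat    44
Sun    61
Name: mins, dtype: int64
reset_index():
   day  mins
0  Fri    17
1  Mon    34
2  Sat    44
3  Sun    61
filter rows where mins < 44:
   day  mins
0  Fri    17
1  Mon    34
add column mins_x5 = t['mins'] * 5:
   day  mins  mins_x5
0  Fri    17       85
1  Mon    34      170
Reading off the max of column 'mins_x5', we get 170.

170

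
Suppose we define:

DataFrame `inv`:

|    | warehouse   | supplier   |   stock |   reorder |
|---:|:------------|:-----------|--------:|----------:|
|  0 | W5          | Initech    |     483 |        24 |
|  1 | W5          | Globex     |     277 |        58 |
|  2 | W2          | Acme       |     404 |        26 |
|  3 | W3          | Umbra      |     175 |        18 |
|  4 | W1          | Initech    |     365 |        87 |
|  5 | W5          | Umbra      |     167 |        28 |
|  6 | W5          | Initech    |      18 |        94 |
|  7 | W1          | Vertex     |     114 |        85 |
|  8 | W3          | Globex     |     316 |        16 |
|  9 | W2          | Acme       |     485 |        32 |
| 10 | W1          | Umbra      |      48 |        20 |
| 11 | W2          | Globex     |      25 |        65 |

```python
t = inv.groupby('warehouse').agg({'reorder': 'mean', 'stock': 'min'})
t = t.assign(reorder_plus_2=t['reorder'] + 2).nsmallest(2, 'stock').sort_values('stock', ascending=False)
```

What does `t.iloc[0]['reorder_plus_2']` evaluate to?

group by warehouse: mean(reorder), min(stock):
           reorder  stock
warehouse                
W1            64.0     48
W2            41.0     25
W3            17.0    175
W5            51.0     18
add column reorder_plus_2 = t['reorder'] + 2:
           reorder  stock  reorder_plus_2
warehouse                                
W1            64.0     48            66.0
W2            41.0     25            43.0
W3            17.0    175            19.0
W5            51.0     18            53.0
take 2 rows with smallest stock:
           reorder  stock  reorder_plus_2
warehouse                                
W5            51.0     18            53.0
W2            41.0     25            43.0
sort by stock descending:
           reorder  stock  reorder_plus_2
warehouse                                
W2            41.0     25            43.0
W5            51.0     18            53.0

43.0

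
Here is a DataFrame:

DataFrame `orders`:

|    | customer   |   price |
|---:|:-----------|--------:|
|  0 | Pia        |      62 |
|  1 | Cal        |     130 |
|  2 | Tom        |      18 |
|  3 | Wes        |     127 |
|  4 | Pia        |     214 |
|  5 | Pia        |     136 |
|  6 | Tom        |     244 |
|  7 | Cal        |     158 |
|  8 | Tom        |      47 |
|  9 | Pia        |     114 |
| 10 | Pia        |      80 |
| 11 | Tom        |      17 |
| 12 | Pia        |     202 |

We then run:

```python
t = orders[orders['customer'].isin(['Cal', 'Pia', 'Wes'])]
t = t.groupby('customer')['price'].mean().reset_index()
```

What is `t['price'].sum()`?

405.666666667

filter rows where customer in ['Cal', 'Pia', 'Wes']:
   customer  price
0       Pia     62
1       Cal    130
3       Wes    127
4       Pia    214
5       Pia    136
7       Cal    158
9       Pia    114
10      Pia     80
12      Pia    202
group by customer, mean of price:
customer
Cal    144.000000
Pia    134.666667
Wes    127.000000
Name: price, dtype: float64
reset_index():
  customer       price
0      Cal  144.000000
1      Pia  134.666667
2      Wes  127.000000
So sum() = 405.666666667.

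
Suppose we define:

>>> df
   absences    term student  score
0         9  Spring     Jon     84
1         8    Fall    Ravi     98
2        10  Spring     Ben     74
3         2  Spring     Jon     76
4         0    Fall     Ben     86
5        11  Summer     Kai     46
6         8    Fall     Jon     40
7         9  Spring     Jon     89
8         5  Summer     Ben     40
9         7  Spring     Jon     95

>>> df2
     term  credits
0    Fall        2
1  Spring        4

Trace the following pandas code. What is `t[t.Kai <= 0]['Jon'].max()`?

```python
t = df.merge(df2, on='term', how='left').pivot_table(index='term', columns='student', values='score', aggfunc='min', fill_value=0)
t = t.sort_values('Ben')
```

76

merge on 'term' (how='left') → 10 rows:
   absences    term student  score  credits
0         9  Spring     Jon     84      4.0
1         8    Fall    Ravi     98      2.0
2        10  Spring     Ben     74      4.0
3         2  Spring     Jon     76      4.0
4         0    Fall     Ben     86      2.0
5        11  Summer     Kai     46      NaN
6         8    Fall     Jon     40      2.0
7         9  Spring     Jon     89      4.0
8         5  Summer     Ben     40      NaN
9         7  Spring     Jon     95      4.0
pivot: rows=term, cols=student, min(score):
student  Ben  Jon  Kai  Ravi
term                        
Fall      86   40    0    98
Spring    74   76    0     0
Summer    40    0   46     0
sort by Ben:
student  Ben  Jon  Kai  Ravi
term                        
Summer    40    0   46     0
Spring    74   76    0     0
Fall      86   40    0    98
filter rows where Kai <= 0:
student  Ben  Jon  Kai  Ravi
term                        
Spring    74   76    0     0
Fall      86   40    0    98
Then the max of column 'Jon': 76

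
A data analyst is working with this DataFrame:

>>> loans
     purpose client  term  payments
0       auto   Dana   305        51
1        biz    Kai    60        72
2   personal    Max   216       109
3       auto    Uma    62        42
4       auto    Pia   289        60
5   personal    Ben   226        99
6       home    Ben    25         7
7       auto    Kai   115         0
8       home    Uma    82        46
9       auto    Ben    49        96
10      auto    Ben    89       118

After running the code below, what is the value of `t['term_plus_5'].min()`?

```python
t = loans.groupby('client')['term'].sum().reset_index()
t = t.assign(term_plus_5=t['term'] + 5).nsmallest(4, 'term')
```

149

group by client, sum of term:
client
Ben     389
Dana    305
Kai     175
Max     216
Pia     289
Uma     144
Name: term, dtype: int64
reset_index():
  client  term
0    Ben   389
1   Dana   305
2    Kai   175
3    Max   216
4    Pia   289
5    Uma   144
add column term_plus_5 = t['term'] + 5:
  client  term  term_plus_5
0    Ben   389          394
1   Dana   305          310
2    Kai   175          180
3    Max   216          221
4    Pia   289          294
5    Uma   144          149
take 4 rows with smallest term:
  client  term  term_plus_5
5    Uma   144          149
2    Kai   175          180
3    Max   216          221
4    Pia   289          294
So min() = 149.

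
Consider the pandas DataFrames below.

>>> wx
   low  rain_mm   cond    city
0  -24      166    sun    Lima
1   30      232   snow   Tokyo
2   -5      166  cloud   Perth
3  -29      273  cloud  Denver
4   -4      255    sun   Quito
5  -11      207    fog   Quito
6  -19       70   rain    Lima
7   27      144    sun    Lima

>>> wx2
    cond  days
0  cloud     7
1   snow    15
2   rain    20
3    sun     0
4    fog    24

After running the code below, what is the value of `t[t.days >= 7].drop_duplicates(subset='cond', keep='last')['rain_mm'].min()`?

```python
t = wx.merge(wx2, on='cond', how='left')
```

70

merge on 'cond' (how='left') → 8 rows:
   low  rain_mm   cond    city  days
0  -24      166    sun    Lima     0
1   30      232   snow   Tokyo    15
2   -5      166  cloud   Perth     7
3  -29      273  cloud  Denver     7
4   -4      255    sun   Quito     0
5  -11      207    fog   Quito    24
6  -19       70   rain    Lima    20
7   27      144    sun    Lima     0
filter rows where days >= 7:
   low  rain_mm   cond    city  days
1   30      232   snow   Tokyo    15
2   -5      166  cloud   Perth     7
3  -29      273  cloud  Denver     7
5  -11      207    fog   Quito    24
6  -19       70   rain    Lima    20
drop duplicate cond (keep=last):
   low  rain_mm   cond    city  days
1   30      232   snow   Tokyo    15
3  -29      273  cloud  Denver     7
5  -11      207    fog   Quito    24
6  -19       70   rain    Lima    20
Reading off the min of column 'rain_mm', we get 70.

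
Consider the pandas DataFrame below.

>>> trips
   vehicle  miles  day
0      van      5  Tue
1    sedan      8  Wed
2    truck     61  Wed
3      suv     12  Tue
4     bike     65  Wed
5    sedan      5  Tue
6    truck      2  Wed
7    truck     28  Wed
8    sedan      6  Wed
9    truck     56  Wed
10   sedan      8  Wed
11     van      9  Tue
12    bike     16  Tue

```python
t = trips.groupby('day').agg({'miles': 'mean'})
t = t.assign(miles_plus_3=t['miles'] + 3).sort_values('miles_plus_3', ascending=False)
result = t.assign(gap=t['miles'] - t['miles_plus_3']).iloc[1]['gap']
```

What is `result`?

-3.0

group by day, mean of miles:
     miles
day       
Tue   9.40
Wed  29.25
add column miles_plus_3 = t['miles'] + 3:
     miles  miles_plus_3
day                     
Tue   9.40         12.40
Wed  29.25         32.25
sort by miles_plus_3 descending:
     miles  miles_plus_3
day                     
Wed  29.25         32.25
Tue   9.40         12.40
add column gap = t['miles'] - t['miles_plus_3']:
     miles  miles_plus_3  gap
day                          
Wed  29.25         32.25 -3.0
Tue   9.40         12.40 -3.0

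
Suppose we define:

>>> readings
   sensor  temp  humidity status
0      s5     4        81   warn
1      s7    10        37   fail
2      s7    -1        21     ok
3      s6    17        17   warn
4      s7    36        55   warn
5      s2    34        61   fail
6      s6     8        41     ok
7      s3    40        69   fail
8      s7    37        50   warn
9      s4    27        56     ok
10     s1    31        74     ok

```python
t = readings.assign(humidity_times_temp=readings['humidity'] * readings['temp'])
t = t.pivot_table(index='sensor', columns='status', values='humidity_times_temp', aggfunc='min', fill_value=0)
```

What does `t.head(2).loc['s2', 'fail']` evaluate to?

add column humidity_times_temp = readings['humidity'] * readings['temp']:
   sensor  temp  humidity status  humidity_times_temp
0      s5     4        81   warn                  324
1      s7    10        37   fail                  370
2      s7    -1        21     ok                  -21
3      s6    17        17   warn                  289
4      s7    36        55   warn                 1980
5      s2    34        61   fail                 2074
6      s6     8        41     ok                  328
7      s3    40        69   fail                 2760
8      s7    37        50   warn                 1850
9      s4    27        56     ok                 1512
10     s1    31        74     ok                 2294
pivot: rows=sensor, cols=status, min(humidity_times_temp):
status  fail    ok  warn
sensor                  
s1         0  2294     0
s2      2074     0     0
s3      2760     0     0
s4         0  1512     0
s5         0     0   324
s6         0   328   289
s7       370   -21  1850
take first 2 rows:
status  fail    ok  warn
sensor                  
s1         0  2294     0
s2      2074     0     0
The value at row 's2', column 'fail' is 2074.

2074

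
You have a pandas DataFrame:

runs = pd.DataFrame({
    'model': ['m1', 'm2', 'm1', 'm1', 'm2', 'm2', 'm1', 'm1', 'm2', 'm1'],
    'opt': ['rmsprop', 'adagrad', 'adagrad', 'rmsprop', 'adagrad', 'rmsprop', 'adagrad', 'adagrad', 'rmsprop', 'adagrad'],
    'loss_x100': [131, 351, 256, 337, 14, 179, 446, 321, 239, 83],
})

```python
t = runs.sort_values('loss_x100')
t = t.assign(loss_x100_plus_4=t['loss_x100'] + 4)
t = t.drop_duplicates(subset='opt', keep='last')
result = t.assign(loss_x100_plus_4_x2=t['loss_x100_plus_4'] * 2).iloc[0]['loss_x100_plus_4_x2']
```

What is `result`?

sort by loss_x100:
  model      opt  loss_x100
4    m2  adagrad         14
9    m1  adagrad         83
0    m1  rmsprop        131
5    m2  rmsprop        179
8    m2  rmsprop        239
2    m1  adagrad        256
7    m1  adagrad        321
3    m1  rmsprop        337
1    m2  adagrad        351
6    m1  adagrad        446
add column loss_x100_plus_4 = t['loss_x100'] + 4:
  model      opt  loss_x100  loss_x100_plus_4
4    m2  adagrad         14                18
9    m1  adagrad         83                87
0    m1  rmsprop        131               135
5    m2  rmsprop        179               183
8    m2  rmsprop        239               243
2    m1  adagrad        256               260
7    m1  adagrad        321               325
3    m1  rmsprop        337               341
1    m2  adagrad        351               355
6    m1  adagrad        446               450
drop duplicate opt (keep=last):
  model      opt  loss_x100  loss_x100_plus_4
3    m1  rmsprop        337               341
6    m1  adagrad        446               450
add column loss_x100_plus_4_x2 = t['loss_x100_plus_4'] * 2:
  model      opt  loss_x100  loss_x100_plus_4  loss_x100_plus_4_x2
3    m1  rmsprop        337               341                  682
6    m1  adagrad        446               450                  900
value at position 0, column 'loss_x100_plus_4_x2' → 682

682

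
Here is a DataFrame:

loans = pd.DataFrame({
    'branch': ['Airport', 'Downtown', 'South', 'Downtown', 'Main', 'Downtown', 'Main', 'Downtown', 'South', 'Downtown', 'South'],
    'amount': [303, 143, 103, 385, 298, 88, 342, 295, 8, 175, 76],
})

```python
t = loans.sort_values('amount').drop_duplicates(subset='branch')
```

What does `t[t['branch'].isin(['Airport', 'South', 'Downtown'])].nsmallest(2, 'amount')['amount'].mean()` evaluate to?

sort by amount:
      branch  amount
8      South       8
10     South      76
5   Downtown      88
2      South     103
1   Downtown     143
9   Downtown     175
7   Downtown     295
4       Main     298
0    Airport     303
6       Main     342
3   Downtown     385
drop duplicate branch (keep=first):
     branch  amount
8     South       8
5  Downtown      88
4      Main     298
0   Airport     303
filter rows where branch in ['Airport', 'South', 'Downtown']:
     branch  amount
8     South       8
5  Downtown      88
0   Airport     303
take 2 rows with smallest amount:
     branch  amount
8     South       8
5  Downtown      88
Then the mean of column 'amount': 48.0

48.0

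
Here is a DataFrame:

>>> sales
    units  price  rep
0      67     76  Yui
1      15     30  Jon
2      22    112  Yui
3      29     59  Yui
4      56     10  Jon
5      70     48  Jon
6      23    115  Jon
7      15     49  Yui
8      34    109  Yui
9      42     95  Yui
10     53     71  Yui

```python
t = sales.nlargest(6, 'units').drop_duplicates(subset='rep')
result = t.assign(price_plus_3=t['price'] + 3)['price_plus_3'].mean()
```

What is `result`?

take 6 rows with largest units:
    units  price  rep
5      70     48  Jon
0      67     76  Yui
4      56     10  Jon
10     53     71  Yui
9      42     95  Yui
8      34    109  Yui
drop duplicate rep (keep=first):
   units  price  rep
5     70     48  Jon
0     67     76  Yui
add column price_plus_3 = t['price'] + 3:
   units  price  rep  price_plus_3
5     70     48  Jon            51
0     67     76  Yui            79

65.0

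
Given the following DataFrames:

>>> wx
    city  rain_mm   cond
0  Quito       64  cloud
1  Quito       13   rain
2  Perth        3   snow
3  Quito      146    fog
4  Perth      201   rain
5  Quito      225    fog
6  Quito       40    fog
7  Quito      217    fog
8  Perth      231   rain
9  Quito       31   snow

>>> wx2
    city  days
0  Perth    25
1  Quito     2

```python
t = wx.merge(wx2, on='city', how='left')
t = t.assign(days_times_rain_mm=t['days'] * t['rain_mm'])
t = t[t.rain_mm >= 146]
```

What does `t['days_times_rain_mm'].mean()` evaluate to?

2395.2

merge on 'city' (how='left') → 10 rows:
    city  rain_mm   cond  days
0  Quito       64  cloud     2
1  Quito       13   rain     2
2  Perth        3   snow    25
3  Quito      146    fog     2
4  Perth      201   rain    25
5  Quito      225    fog     2
6  Quito       40    fog     2
7  Quito      217    fog     2
8  Perth      231   rain    25
9  Quito       31   snow     2
add column days_times_rain_mm = t['days'] * t['rain_mm']:
    city  rain_mm   cond  days  days_times_rain_mm
0  Quito       64  cloud     2                 128
1  Quito       13   rain     2                  26
2  Perth        3   snow    25                  75
3  Quito      146    fog     2                 292
4  Perth      201   rain    25                5025
5  Quito      225    fog     2                 450
6  Quito       40    fog     2                  80
7  Quito      217    fog     2                 434
8  Perth      231   rain    25                5775
9  Quito       31   snow     2                  62
filter rows where rain_mm >= 146:
    city  rain_mm  cond  days  days_times_rain_mm
3  Quito      146   fog     2                 292
4  Perth      201  rain    25                5025
5  Quito      225   fog     2                 450
7  Quito      217   fog     2                 434
8  Perth      231  rain    25                5775
Finally, mean of column 'days_times_rain_mm' = 2395.2.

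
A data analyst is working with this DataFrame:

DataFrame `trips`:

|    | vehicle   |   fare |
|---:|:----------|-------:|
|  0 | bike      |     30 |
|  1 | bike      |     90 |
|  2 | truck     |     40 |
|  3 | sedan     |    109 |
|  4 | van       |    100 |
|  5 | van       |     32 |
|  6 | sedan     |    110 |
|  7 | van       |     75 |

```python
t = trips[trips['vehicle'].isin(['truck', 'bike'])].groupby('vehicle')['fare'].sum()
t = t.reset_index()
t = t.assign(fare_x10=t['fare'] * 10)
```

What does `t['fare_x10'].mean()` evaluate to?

800.0

filter rows where vehicle in ['truck', 'bike']:
  vehicle  fare
0    bike    30
1    bike    90
2   truck    40
group by vehicle, sum of fare:
vehicle
bike     120
truck     40
Name: fare, dtype: int64
reset_index():
  vehicle  fare
0    bike   120
1   truck    40
add column fare_x10 = t['fare'] * 10:
  vehicle  fare  fare_x10
0    bike   120      1200
1   truck    40       400
So mean() = 800.0.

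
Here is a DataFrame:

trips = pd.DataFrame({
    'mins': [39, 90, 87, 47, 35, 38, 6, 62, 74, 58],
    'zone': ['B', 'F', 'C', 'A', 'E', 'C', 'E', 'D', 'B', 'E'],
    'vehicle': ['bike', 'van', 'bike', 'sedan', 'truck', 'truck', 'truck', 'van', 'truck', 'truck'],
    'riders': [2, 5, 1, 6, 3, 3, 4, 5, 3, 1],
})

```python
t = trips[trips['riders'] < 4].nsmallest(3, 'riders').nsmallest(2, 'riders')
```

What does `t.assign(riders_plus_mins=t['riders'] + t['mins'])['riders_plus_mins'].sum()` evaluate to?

filter rows where riders < 4:
   mins zone vehicle  riders
0    39    B    bike       2
2    87    C    bike       1
4    35    E   truck       3
5    38    C   truck       3
8    74    B   truck       3
9    58    E   truck       1
take 3 rows with smallest riders:
   mins zone vehicle  riders
2    87    C    bike       1
9    58    E   truck       1
0    39    B    bike       2
take 2 rows with smallest riders:
   mins zone vehicle  riders
2    87    C    bike       1
9    58    E   truck       1
add column riders_plus_mins = t['riders'] + t['mins']:
   mins zone vehicle  riders  riders_plus_mins
2    87    C    bike       1                88
9    58    E   truck       1                59
Then the sum of column 'riders_plus_mins': 147

147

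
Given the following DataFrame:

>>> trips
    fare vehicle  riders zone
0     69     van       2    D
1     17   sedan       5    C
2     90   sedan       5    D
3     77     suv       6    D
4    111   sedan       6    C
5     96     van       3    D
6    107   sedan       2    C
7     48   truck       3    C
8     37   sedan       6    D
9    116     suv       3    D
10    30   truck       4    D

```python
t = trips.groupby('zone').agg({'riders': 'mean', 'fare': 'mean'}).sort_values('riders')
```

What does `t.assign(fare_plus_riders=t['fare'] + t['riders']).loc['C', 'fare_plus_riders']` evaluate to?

group by zone: mean(riders), mean(fare):
        riders       fare
zone                     
C     4.000000  70.750000
D     4.142857  73.571429
sort by riders:
        riders       fare
zone                     
C     4.000000  70.750000
D     4.142857  73.571429
add column fare_plus_riders = t['fare'] + t['riders']:
        riders       fare  fare_plus_riders
zone                                       
C     4.000000  70.750000         74.750000
D     4.142857  73.571429         77.714286
value at row 'C', column 'fare_plus_riders' → 74.75

74.75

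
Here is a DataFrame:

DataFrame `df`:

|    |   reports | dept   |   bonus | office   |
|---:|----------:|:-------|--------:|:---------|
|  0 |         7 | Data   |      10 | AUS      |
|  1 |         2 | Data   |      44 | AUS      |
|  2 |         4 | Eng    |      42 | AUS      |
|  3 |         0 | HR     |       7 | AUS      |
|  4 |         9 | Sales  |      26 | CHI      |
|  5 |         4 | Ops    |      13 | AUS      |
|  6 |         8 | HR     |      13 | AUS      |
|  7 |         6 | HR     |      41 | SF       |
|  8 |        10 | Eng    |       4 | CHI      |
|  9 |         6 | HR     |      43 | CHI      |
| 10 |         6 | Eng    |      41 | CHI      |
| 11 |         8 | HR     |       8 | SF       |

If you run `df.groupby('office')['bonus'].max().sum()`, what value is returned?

group by office, max of bonus:
office
AUS    44
CHI    43
SF     41
Name: bonus, dtype: int64

128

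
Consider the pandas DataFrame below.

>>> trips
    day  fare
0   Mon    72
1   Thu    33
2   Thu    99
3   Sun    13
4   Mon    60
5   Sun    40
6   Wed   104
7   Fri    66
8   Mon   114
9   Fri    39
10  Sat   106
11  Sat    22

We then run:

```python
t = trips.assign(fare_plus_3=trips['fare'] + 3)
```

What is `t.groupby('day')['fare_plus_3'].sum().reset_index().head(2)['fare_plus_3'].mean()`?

add column fare_plus_3 = trips['fare'] + 3:
    day  fare  fare_plus_3
0   Mon    72           75
1   Thu    33           36
2   Thu    99          102
3   Sun    13           16
4   Mon    60           63
5   Sun    40           43
6   Wed   104          107
7   Fri    66           69
8   Mon   114          117
9   Fri    39           42
10  Sat   106          109
11  Sat    22           25
group by day, sum of fare_plus_3:
day
Fri    111
Mon    255
Sat    134
Sun     59
Thu    138
Wed    107
Name: fare_plus_3, dtype: int64
reset_index():
   day  fare_plus_3
0  Fri          111
1  Mon          255
2  Sat          134
3  Sun           59
4  Thu          138
5  Wed          107
take first 2 rows:
   day  fare_plus_3
0  Fri          111
1  Mon          255
The mean of column 'fare_plus_3' is 183.0.

183.0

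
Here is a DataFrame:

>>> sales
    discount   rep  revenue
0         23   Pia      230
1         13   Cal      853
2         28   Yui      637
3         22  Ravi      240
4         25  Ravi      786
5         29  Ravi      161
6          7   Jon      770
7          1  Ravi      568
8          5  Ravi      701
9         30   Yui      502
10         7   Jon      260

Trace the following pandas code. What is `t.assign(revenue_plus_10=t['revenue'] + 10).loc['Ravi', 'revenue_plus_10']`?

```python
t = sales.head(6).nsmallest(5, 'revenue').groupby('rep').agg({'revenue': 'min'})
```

171

take first 6 rows:
   discount   rep  revenue
0        23   Pia      230
1        13   Cal      853
2        28   Yui      637
3        22  Ravi      240
4        25  Ravi      786
5        29  Ravi      161
take 5 rows with smallest revenue:
   discount   rep  revenue
5        29  Ravi      161
0        23   Pia      230
3        22  Ravi      240
2        28   Yui      637
4        25  Ravi      786
group by rep, min of revenue:
      revenue
rep          
Pia       230
Ravi      161
Yui       637
add column revenue_plus_10 = t['revenue'] + 10:
      revenue  revenue_plus_10
rep                           
Pia       230              240
Ravi      161              171
Yui       637              647
So loc['Ravi', 'revenue_plus_10'] = 171.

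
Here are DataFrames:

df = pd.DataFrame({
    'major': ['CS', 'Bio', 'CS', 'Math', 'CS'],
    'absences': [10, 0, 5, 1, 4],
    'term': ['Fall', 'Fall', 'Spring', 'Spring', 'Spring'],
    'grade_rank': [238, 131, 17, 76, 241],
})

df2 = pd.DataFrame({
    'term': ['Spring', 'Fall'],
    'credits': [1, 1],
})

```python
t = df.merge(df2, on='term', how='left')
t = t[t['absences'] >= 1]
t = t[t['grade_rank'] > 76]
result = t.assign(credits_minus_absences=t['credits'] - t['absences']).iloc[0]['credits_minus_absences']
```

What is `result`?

merge on 'term' (how='left') → 5 rows:
  major  absences    term  grade_rank  credits
0    CS        10    Fall         238        1
1   Bio         0    Fall         131        1
2    CS         5  Spring          17        1
3  Math         1  Spring          76        1
4    CS         4  Spring         241        1
filter rows where absences >= 1:
  major  absences    term  grade_rank  credits
0    CS        10    Fall         238        1
2    CS         5  Spring          17        1
3  Math         1  Spring          76        1
4    CS         4  Spring         241        1
filter rows where grade_rank > 76:
  major  absences    term  grade_rank  credits
0    CS        10    Fall         238        1
4    CS         4  Spring         241        1
add column credits_minus_absences = t['credits'] - t['absences']:
  major  absences    term  grade_rank  credits  credits_minus_absences
0    CS        10    Fall         238        1                      -9
4    CS         4  Spring         241        1                      -3
Hence -9.

-9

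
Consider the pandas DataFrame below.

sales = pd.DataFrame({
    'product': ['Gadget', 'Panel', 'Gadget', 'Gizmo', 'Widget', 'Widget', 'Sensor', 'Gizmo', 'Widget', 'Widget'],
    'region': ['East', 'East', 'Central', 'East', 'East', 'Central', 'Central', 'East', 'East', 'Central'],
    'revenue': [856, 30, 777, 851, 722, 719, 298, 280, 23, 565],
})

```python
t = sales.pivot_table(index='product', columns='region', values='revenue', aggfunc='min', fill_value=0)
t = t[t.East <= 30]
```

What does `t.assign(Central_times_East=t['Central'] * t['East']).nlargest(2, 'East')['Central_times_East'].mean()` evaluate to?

pivot: rows=product, cols=region, min(revenue):
region   Central  East
product               
Gadget       777   856
Gizmo          0   280
Panel          0    30
Sensor       298     0
Widget       565    23
filter rows where East <= 30:
region   Central  East
product               
Panel          0    30
Sensor       298     0
Widget       565    23
add column Central_times_East = t['Central'] * t['East']:
region   Central  East  Central_times_East
product                                   
Panel          0    30                   0
Sensor       298     0                   0
Widget       565    23               12995
take 2 rows with largest East:
region   Central  East  Central_times_East
product                                   
Panel          0    30                   0
Widget       565    23               12995
So mean() = 6497.5.

6497.5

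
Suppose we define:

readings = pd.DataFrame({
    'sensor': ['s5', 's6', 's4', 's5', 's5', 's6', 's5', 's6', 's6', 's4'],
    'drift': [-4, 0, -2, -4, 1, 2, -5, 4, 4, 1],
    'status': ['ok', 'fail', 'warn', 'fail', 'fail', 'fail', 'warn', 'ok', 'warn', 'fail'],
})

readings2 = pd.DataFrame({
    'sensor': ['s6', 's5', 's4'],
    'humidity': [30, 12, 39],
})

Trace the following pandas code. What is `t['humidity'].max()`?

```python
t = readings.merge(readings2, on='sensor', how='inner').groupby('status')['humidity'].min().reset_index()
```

merge on 'sensor' (how='inner') → 10 rows:
  sensor  drift status  humidity
0     s5     -4     ok        12
1     s6      0   fail        30
2     s4     -2   warn        39
3     s5     -4   fail        12
4     s5      1   fail        12
5     s6      2   fail        30
6     s5     -5   warn        12
7     s6      4     ok        30
8     s6      4   warn        30
9     s4      1   fail        39
group by status, min of humidity:
status
fail    12
ok      12
warn    12
Name: humidity, dtype: int64
reset_index():
  status  humidity
0   fail        12
1     ok        12
2   warn        12
max of column 'humidity' → 12

12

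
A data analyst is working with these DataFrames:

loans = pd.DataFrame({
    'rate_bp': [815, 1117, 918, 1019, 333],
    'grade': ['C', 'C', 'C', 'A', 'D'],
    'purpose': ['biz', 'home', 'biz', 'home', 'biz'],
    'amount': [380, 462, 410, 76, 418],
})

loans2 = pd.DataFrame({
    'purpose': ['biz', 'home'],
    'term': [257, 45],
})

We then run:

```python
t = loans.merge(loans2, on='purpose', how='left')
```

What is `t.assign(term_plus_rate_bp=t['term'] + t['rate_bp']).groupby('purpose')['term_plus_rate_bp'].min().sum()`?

merge on 'purpose' (how='left') → 5 rows:
   rate_bp grade purpose  amount  term
0      815     C     biz     380   257
1     1117     C    home     462    45
2      918     C     biz     410   257
3     1019     A    home      76    45
4      333     D     biz     418   257
add column term_plus_rate_bp = t['term'] + t['rate_bp']:
   rate_bp grade purpose  amount  term  term_plus_rate_bp
0      815     C     biz     380   257               1072
1     1117     C    home     462    45               1162
2      918     C     biz     410   257               1175
3     1019     A    home      76    45               1064
4      333     D     biz     418   257                590
group by purpose, min of term_plus_rate_bp:
purpose
biz      590
home    1064
Name: term_plus_rate_bp, dtype: int64
Finally, sum of the resulting series = 1654.

1654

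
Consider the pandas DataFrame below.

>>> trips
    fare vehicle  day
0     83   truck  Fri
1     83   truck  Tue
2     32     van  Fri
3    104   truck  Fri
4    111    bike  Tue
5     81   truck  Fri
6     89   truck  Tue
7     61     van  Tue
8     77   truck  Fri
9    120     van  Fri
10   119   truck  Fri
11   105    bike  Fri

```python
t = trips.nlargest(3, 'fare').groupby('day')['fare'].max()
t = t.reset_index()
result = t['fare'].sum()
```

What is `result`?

231

take 3 rows with largest fare:
    fare vehicle  day
9    120     van  Fri
10   119   truck  Fri
4    111    bike  Tue
group by day, max of fare:
day
Fri    120
Tue    111
Name: fare, dtype: int64
reset_index():
   day  fare
0  Fri   120
1  Tue   111
Hence 231.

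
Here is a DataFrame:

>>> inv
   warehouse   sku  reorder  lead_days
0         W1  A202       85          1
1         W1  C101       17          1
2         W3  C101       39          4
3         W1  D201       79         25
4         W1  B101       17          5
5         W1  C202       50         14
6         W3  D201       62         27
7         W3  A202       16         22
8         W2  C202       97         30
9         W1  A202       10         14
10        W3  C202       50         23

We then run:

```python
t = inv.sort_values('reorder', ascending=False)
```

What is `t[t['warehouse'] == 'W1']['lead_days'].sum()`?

sort by reorder descending:
   warehouse   sku  reorder  lead_days
8         W2  C202       97         30
0         W1  A202       85          1
3         W1  D201       79         25
6         W3  D201       62         27
5         W1  C202       50         14
10        W3  C202       50         23
2         W3  C101       39          4
1         W1  C101       17          1
4         W1  B101       17          5
7         W3  A202       16         22
9         W1  A202       10         14
filter rows where warehouse == 'W1':
  warehouse   sku  reorder  lead_days
0        W1  A202       85          1
3        W1  D201       79         25
5        W1  C202       50         14
1        W1  C101       17          1
4        W1  B101       17          5
9        W1  A202       10         14

60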